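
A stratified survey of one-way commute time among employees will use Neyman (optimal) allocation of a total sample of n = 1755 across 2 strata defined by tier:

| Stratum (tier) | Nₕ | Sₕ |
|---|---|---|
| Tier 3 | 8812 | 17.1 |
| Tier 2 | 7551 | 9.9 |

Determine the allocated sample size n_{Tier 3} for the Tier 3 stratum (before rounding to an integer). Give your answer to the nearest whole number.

Neyman allocation: nₕ = n·NₕSₕ / Σⱼ NⱼSⱼ.
Σ NⱼSⱼ = 8812·17.1 + 7551·9.9 = 225440.1.
n_{Tier 3} = 1755·8812·17.1 / 225440.1 = 1173.

1173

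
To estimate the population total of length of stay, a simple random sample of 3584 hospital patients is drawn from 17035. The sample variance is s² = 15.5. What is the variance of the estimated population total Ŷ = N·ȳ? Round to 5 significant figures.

990970

Var(Ŷ) = N²·Var(ȳ) = N²·(1 − n/N)·s²/n.
f = 3584/17035 = 0.21039037; Var(ȳ) = 0.78960963·15.5/3584 = 0.0034148854.
Var(Ŷ) = 17035² · 0.0034148854 = 990969.78.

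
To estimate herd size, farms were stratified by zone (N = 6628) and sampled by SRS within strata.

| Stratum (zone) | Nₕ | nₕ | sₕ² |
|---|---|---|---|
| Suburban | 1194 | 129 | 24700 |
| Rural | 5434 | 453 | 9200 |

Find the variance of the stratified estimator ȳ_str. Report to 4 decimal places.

Var(ȳ_str) = Σₕ Wₕ²(1 − fₕ)sₕ²/nₕ with Wₕ = Nₕ/N, N = 6628.
Suburban: Wₕ = 0.18014484; term = 0.18014484²·(1 − 0.10804020)·24700/129 = 5.5423785.
Rural: Wₕ = 0.81985516; term = 0.81985516²·(1 − 0.08336400)·9200/453 = 12.512981.
Sum = 18.05536.

18.0554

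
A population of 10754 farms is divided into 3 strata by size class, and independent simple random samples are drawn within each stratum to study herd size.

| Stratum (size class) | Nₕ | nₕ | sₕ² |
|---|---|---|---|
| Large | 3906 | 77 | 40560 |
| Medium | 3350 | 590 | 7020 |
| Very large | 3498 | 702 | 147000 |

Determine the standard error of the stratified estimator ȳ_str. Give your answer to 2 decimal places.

Var(ȳ_str) = Σₕ Wₕ²(1 − fₕ)sₕ²/nₕ with Wₕ = Nₕ/N, N = 10754.
Large: Wₕ = 0.36321369; term = 0.36321369²·(1 − 0.01971326)·40560/77 = 68.121588.
Medium: Wₕ = 0.31151200; term = 0.31151200²·(1 − 0.17611940)·7020/590 = 0.95125932.
Very large: Wₕ = 0.32527432; term = 0.32527432²·(1 − 0.20068611)·147000/702 = 17.709126.
Sum = 86.781973.
SE = √(86.781973) = 9.32.

9.32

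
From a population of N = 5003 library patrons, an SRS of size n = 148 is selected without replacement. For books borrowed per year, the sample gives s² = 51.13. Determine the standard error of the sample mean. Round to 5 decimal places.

0.57901

Under SRS without replacement, Var(ȳ) = (1 − f)·s²/n with f = n/N = 148/5003 = 0.02958225.
Var(ȳ) = (1 − 0.02958225)·51.13/148 = 0.97041775·0.34547297 = 0.3352531.
SE(ȳ) = √(0.3352531) = 0.57901.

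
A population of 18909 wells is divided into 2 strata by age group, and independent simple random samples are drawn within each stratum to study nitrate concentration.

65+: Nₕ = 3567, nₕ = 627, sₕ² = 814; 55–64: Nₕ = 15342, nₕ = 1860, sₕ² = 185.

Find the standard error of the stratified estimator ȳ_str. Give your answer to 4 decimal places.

Var(ȳ_str) = Σₕ Wₕ²(1 − fₕ)sₕ²/nₕ with Wₕ = Nₕ/N, N = 18909.
65+: Wₕ = 0.18864033; term = 0.18864033²·(1 − 0.17577796)·814/627 = 0.038077654.
55–64: Wₕ = 0.81135967; term = 0.81135967²·(1 − 0.12123582)·185/1860 = 0.057538424.
Sum = 0.095616078.
SE = √(0.095616078) = 0.3092.

0.3092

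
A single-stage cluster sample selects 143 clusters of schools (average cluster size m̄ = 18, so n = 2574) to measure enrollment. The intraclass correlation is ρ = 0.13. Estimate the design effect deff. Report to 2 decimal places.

deff = 1 + (18 − 1)·0.13 = 1 + 2.21 = 3.21.

3.21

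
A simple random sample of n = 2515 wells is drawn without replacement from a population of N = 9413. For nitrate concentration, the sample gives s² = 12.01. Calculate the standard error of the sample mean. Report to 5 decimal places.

0.05916

Under SRS without replacement, Var(ȳ) = (1 − f)·s²/n with f = n/N = 2515/9413 = 0.26718368.
Var(ȳ) = (1 − 0.26718368)·12.01/2515 = 0.73281632·0.0047753479 = 0.0034994529.
SE(ȳ) = √(0.0034994529) = 0.05916.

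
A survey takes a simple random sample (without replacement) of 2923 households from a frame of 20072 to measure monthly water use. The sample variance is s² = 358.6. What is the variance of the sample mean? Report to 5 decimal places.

0.10482

Under SRS without replacement, Var(ȳ) = (1 − f)·s²/n with f = n/N = 2923/20072 = 0.14562575.
Var(ȳ) = (1 − 0.14562575)·358.6/2923 = 0.85437425·0.12268218 = 0.10481649.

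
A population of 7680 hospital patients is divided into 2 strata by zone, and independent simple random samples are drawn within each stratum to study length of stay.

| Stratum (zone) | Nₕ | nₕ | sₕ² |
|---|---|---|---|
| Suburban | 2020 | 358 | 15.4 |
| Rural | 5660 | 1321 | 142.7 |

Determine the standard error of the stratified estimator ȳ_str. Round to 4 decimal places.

Var(ȳ_str) = Σₕ Wₕ²(1 − fₕ)sₕ²/nₕ with Wₕ = Nₕ/N, N = 7680.
Suburban: Wₕ = 0.26302083; term = 0.26302083²·(1 − 0.17722772)·15.4/358 = 0.0024484861.
Rural: Wₕ = 0.73697917; term = 0.73697917²·(1 − 0.23339223)·142.7/1321 = 0.044978482.
Sum = 0.047426968.
SE = √(0.047426968) = 0.2178.

0.2178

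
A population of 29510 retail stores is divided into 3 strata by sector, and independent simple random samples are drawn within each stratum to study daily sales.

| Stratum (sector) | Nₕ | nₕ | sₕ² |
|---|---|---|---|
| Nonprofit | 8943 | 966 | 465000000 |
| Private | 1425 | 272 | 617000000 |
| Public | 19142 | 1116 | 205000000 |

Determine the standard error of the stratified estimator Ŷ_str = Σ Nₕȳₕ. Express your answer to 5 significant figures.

Var(Ŷ_str) = Σₕ Nₕ²(1 − fₕ)sₕ²/nₕ.
Nonprofit: 8943²·(1 − 966/8943)·465000000/966 = 3.433987 × 10^13.
Private: 1425²·(1 − 272/1425)·617000000/272 = 3.7270089 × 10^12.
Public: 19142²·(1 − 1116/19142)·205000000/1116 = 6.3383519 × 10^13.
Sum = 1.014504 × 10^14.
SE = √(1.014504 × 10^14) = 1.0072 × 10^7.

1.0072 × 10^7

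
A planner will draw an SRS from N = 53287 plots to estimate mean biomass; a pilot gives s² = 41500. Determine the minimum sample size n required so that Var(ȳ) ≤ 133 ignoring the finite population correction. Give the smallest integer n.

Without fpc, n₀ = s²/D = 41500/133 = 312.0301.
Rounding up, n = 313.

313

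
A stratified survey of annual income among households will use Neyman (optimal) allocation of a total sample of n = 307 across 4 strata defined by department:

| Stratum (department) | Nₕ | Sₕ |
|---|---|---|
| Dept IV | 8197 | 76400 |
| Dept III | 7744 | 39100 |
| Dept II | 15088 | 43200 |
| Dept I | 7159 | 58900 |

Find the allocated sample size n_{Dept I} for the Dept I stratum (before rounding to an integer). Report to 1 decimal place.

Neyman allocation: nₕ = n·NₕSₕ / Σⱼ NⱼSⱼ.
Σ NⱼSⱼ = 8197·76400 + 7744·39100 + 15088·43200 + 7159·58900 = 2.0025079 × 10^9.
n_{Dept I} = 307·7159·58900 / (2.0025079 × 10^9) = 64.6.

64.6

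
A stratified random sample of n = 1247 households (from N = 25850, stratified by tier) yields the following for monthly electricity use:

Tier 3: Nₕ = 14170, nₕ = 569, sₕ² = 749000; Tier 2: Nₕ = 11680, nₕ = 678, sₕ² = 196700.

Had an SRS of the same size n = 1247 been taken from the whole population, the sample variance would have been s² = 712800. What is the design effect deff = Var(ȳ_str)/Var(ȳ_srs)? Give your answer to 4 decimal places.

0.8004

Var(ȳ_str) = Σ Wₕ²(1−fₕ)sₕ²/nₕ with Wₕ = Nₕ/25850:
  Tier 3: (14170/25850)²·(1−569/14170)·749000/569 = 379.65502
  Tier 2: (11680/25850)²·(1−678/11680)·196700/678 = 55.791502
  → Var(ȳ_str) = 435.44652.
Var(ȳ_srs) = (1 − 1247/25850)·712800/1247 = 544.0374.
deff = 435.44652 / 544.0374 = 0.8004.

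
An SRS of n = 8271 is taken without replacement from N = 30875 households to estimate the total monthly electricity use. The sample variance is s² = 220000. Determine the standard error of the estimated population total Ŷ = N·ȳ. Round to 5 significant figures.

136250

Var(Ŷ) = N²·Var(ȳ) = N²·(1 − n/N)·s²/n.
f = 8271/30875 = 0.26788664; Var(ȳ) = 0.73211336·220000/8271 = 19.473454.
Var(Ŷ) = 30875² · 19.473454 = 1.8563374 × 10^10.
SE(Ŷ) = √(1.8563374 × 10^10) = 136250.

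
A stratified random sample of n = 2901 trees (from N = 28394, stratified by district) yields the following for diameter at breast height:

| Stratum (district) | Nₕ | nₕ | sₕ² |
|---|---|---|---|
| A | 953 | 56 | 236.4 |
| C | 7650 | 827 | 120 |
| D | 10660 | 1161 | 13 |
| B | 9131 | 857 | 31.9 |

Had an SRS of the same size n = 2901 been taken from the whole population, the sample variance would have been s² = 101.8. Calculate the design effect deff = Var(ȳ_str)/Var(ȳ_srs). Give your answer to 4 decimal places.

Var(ȳ_str) = Σ Wₕ²(1−fₕ)sₕ²/nₕ with Wₕ = Nₕ/28394:
  A: (953/28394)²·(1−56/953)·236.4/56 = 0.004476016
  C: (7650/28394)²·(1−827/7650)·120/827 = 0.009394191
  D: (10660/28394)²·(1−1161/10660)·13/1161 = 0.0014063489
  B: (9131/28394)²·(1−857/9131)·31.9/857 = 0.0034881132
  → Var(ȳ_str) = 0.018764669.
Var(ȳ_srs) = (1 − 2901/28394)·101.8/2901 = 0.031506083.
deff = 0.018764669 / 0.031506083 = 0.5956.

0.5956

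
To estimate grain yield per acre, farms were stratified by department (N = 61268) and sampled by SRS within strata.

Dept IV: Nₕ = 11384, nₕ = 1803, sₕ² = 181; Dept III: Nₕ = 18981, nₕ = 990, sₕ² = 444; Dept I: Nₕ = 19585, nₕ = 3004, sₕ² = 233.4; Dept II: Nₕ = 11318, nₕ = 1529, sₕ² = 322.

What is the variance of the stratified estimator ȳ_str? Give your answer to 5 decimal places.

Var(ȳ_str) = Σₕ Wₕ²(1 − fₕ)sₕ²/nₕ with Wₕ = Nₕ/N, N = 61268.
Dept IV: Wₕ = 0.18580662; term = 0.18580662²·(1 − 0.15838018)·181/1803 = 0.0029168975.
Dept III: Wₕ = 0.30980283; term = 0.30980283²·(1 − 0.05215742)·444/990 = 0.040799492.
Dept I: Wₕ = 0.31966116; term = 0.31966116²·(1 − 0.15338269)·233.4/3004 = 0.0067215249.
Dept II: Wₕ = 0.18472939; term = 0.18472939²·(1 − 0.13509454)·322/1529 = 0.006215685.
Sum = 0.056653599.

0.05665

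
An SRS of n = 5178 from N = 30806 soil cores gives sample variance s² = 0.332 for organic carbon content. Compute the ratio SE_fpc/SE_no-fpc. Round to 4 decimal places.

f = n/N = 5178/30806 = 0.16808414.
SE_no-fpc = √(s²/n) = 0.0080073354; SE_fpc = √((1−f)s²/n) = 0.0073034443.
Ratio = √(1−f) = 0.91209422.

0.9121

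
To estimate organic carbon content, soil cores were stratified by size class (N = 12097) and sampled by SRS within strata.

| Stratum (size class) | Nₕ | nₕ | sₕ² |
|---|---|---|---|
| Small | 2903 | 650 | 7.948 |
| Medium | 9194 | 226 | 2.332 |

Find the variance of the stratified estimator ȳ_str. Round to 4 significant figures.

Var(ȳ_str) = Σₕ Wₕ²(1 − fₕ)sₕ²/nₕ with Wₕ = Nₕ/N, N = 12097.
Small: Wₕ = 0.23997685; term = 0.23997685²·(1 − 0.22390630)·7.948/650 = 5.4650906 × 10^-4.
Medium: Wₕ = 0.76002315; term = 0.76002315²·(1 − 0.02458125)·2.332/226 = 0.0058138637.
Sum = 0.0063603728.

0.006360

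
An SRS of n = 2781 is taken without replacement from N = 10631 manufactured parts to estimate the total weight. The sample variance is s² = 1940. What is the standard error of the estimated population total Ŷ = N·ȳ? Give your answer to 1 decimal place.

7630.0

Var(Ŷ) = N²·Var(ȳ) = N²·(1 − n/N)·s²/n.
f = 2781/10631 = 0.26159345; Var(ȳ) = 0.73840655·1940/2781 = 0.51510561.
Var(Ŷ) = 10631² · 0.51510561 = 5.8216289 × 10^7.
SE(Ŷ) = √(5.8216289 × 10^7) = 7630.0.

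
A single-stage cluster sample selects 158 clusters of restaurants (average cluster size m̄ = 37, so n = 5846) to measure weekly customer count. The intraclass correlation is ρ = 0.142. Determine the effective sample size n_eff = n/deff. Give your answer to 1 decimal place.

deff = 1 + (37 − 1)·0.142 = 1 + 5.112 = 6.112.
n_eff = 5846 / 6.112 = 956.5.

956.5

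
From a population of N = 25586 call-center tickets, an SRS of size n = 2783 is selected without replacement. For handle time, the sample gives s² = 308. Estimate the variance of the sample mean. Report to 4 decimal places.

0.0986

Under SRS without replacement, Var(ȳ) = (1 − f)·s²/n with f = n/N = 2783/25586 = 0.10877042.
Var(ȳ) = (1 − 0.10877042)·308/2783 = 0.89122958·0.11067194 = 0.098634104.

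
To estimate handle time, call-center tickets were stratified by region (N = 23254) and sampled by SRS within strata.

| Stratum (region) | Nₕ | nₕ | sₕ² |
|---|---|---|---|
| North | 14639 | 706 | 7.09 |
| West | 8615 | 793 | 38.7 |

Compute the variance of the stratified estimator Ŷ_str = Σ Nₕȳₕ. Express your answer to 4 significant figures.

5.337 × 10^6

Var(Ŷ_str) = Σₕ Nₕ²(1 − fₕ)sₕ²/nₕ.
North: 14639²·(1 − 706/14639)·7.09/706 = 2.0483189 × 10^6.
West: 8615²·(1 − 793/8615)·38.7/793 = 3.2885986 × 10^6.
Sum = 5.3369175 × 10^6.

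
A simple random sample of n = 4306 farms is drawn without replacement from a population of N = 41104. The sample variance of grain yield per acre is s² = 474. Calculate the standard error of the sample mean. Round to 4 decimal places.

0.3139

Under SRS without replacement, Var(ȳ) = (1 − f)·s²/n with f = n/N = 4306/41104 = 0.10475866.
Var(ȳ) = (1 − 0.10475866)·474/4306 = 0.89524134·0.11007896 = 0.098547235.
SE(ȳ) = √(0.098547235) = 0.3139.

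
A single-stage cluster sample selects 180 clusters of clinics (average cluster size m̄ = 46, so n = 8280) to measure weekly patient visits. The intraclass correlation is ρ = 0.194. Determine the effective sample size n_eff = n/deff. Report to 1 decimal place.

deff = 1 + (46 − 1)·0.194 = 1 + 8.73 = 9.73.
n_eff = 8280 / 9.73 = 851.0.

851.0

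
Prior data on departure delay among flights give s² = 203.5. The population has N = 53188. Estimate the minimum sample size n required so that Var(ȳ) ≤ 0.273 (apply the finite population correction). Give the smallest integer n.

Without fpc, n₀ = s²/D = 203.5/0.273 = 745.4212.
With fpc, (1 − n/N)·s²/n ≤ D requires n ≥ n₀/(1 + n₀/N) = 745.4212/(1 + 745.4212/53188) = 735.1186.
Rounding up, n = 736.

736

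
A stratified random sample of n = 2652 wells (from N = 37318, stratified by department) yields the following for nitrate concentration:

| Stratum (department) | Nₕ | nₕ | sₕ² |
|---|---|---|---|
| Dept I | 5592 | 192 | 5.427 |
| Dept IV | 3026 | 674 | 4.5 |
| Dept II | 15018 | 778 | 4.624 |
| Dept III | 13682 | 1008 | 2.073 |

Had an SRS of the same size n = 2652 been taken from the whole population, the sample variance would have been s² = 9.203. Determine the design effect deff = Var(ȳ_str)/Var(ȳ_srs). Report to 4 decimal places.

0.5633

Var(ȳ_str) = Σ Wₕ²(1−fₕ)sₕ²/nₕ with Wₕ = Nₕ/37318:
  Dept I: (5592/37318)²·(1−192/5592)·5.427/192 = 6.1289037 × 10^-4
  Dept IV: (3026/37318)²·(1−674/3026)·4.5/674 = 3.412103 × 10^-5
  Dept II: (15018/37318)²·(1−778/15018)·4.624/778 = 9.1269064 × 10^-4
  Dept III: (13682/37318)²·(1−1008/13682)·2.073/1008 = 2.5607391 × 10^-4
  → Var(ȳ_str) = 0.001815776.
Var(ȳ_srs) = (1 − 2652/37318)·9.203/2652 = 0.0032236009.
deff = 0.001815776 / 0.0032236009 = 0.5633.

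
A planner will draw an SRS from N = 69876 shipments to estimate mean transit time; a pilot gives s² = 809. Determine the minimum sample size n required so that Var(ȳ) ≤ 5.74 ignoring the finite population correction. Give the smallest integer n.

141

Without fpc, n₀ = s²/D = 809/5.74 = 140.9408.
Rounding up, n = 141.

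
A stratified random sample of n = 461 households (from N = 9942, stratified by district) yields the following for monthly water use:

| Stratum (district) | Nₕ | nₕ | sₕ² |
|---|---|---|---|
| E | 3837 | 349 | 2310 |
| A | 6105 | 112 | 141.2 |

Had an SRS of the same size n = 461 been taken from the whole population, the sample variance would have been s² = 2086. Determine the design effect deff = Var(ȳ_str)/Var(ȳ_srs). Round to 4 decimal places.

Var(ȳ_str) = Σ Wₕ²(1−fₕ)sₕ²/nₕ with Wₕ = Nₕ/9942:
  E: (3837/9942)²·(1−349/3837)·2310/349 = 0.89620489
  A: (6105/9942)²·(1−112/6105)·141.2/112 = 0.46665842
  → Var(ȳ_str) = 1.3628633.
Var(ȳ_srs) = (1 − 461/9942)·2086/461 = 4.3151288.
deff = 1.3628633 / 4.3151288 = 0.3158.

0.3158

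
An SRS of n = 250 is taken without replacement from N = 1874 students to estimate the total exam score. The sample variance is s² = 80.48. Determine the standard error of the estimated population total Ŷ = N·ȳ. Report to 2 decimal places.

989.81

Var(Ŷ) = N²·Var(ȳ) = N²·(1 − n/N)·s²/n.
f = 250/1874 = 0.13340448; Var(ȳ) = 0.86659552·80.48/250 = 0.27897443.
Var(Ŷ) = 1874² · 0.27897443 = 979723.61.
SE(Ŷ) = √(979723.61) = 989.81.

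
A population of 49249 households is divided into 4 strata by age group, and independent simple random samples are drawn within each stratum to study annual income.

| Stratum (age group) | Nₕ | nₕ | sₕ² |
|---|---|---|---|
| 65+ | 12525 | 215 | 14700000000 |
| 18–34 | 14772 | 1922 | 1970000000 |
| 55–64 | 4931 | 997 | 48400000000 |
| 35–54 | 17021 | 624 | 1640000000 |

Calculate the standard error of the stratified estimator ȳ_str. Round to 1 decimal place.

Var(ȳ_str) = Σₕ Wₕ²(1 − fₕ)sₕ²/nₕ with Wₕ = Nₕ/N, N = 49249.
65+: Wₕ = 0.25431988; term = 0.25431988²·(1 − 0.01716567)·14700000000/215 = 4.3463013 × 10^6.
18–34: Wₕ = 0.29994518; term = 0.29994518²·(1 − 0.13011102)·1970000000/1922 = 80215.896.
55–64: Wₕ = 0.10012386; term = 0.10012386²·(1 − 0.20219023)·48400000000/997 = 388261.86.
35–54: Wₕ = 0.34561108; term = 0.34561108²·(1 − 0.03666060)·1640000000/624 = 302422.36.
Sum = 5.1172014 × 10^6.
SE = √(5.1172014 × 10^6) = 2262.1.

2262.1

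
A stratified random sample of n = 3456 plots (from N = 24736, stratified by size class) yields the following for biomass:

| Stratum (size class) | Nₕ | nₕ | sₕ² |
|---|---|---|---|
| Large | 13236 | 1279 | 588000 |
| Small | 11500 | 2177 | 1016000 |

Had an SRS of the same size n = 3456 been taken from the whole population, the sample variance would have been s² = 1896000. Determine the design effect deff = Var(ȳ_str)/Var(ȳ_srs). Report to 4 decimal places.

Var(ȳ_str) = Σ Wₕ²(1−fₕ)sₕ²/nₕ with Wₕ = Nₕ/24736:
  Large: (13236/24736)²·(1−1279/13236)·588000/1279 = 118.91231
  Small: (11500/24736)²·(1−2177/11500)·1016000/2177 = 81.776752
  → Var(ȳ_str) = 200.68906.
Var(ȳ_srs) = (1 − 3456/24736)·1896000/3456 = 471.96169.
deff = 200.68906 / 471.96169 = 0.4252.

0.4252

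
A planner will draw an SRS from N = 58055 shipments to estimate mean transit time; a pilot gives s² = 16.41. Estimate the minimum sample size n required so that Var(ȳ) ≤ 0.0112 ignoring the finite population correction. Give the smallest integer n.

Without fpc, n₀ = s²/D = 16.41/0.0112 = 1465.1786.
Rounding up, n = 1466.

1466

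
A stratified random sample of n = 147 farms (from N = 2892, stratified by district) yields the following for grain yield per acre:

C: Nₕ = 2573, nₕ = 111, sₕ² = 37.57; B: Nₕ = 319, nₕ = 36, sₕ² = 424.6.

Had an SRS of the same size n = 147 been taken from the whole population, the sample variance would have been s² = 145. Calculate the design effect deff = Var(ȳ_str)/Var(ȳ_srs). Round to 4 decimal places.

0.4098

Var(ȳ_str) = Σ Wₕ²(1−fₕ)sₕ²/nₕ with Wₕ = Nₕ/2892:
  C: (2573/2892)²·(1−111/2573)·37.57/111 = 0.25635953
  B: (319/2892)²·(1−36/319)·424.6/36 = 0.12730868
  → Var(ȳ_str) = 0.38366821.
Var(ȳ_srs) = (1 − 147/2892)·145/147 = 0.93625625.
deff = 0.38366821 / 0.93625625 = 0.4098.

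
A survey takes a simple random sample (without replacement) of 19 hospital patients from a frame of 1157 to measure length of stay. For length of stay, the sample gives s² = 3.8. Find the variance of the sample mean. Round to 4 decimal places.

0.1967

Under SRS without replacement, Var(ȳ) = (1 − f)·s²/n with f = n/N = 19/1157 = 0.01642178.
Var(ȳ) = (1 − 0.01642178)·3.8/19 = 0.98357822·0.2 = 0.19671564.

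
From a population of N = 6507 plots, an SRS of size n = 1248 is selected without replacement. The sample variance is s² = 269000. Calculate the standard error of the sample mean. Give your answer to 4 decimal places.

13.1987

Under SRS without replacement, Var(ȳ) = (1 − f)·s²/n with f = n/N = 1248/6507 = 0.19179345.
Var(ȳ) = (1 − 0.19179345)·269000/1248 = 0.80820655·215.54487 = 174.20478.
SE(ȳ) = √(174.20478) = 13.1987.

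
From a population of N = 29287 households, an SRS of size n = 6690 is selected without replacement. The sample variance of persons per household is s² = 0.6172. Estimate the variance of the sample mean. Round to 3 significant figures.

7.12 × 10^-5

Under SRS without replacement, Var(ȳ) = (1 − f)·s²/n with f = n/N = 6690/29287 = 0.22842900.
Var(ȳ) = (1 − 0.22842900)·0.6172/6690 = 0.77157100·9.22571 × 10^-5 = 7.1182903 × 10^-5.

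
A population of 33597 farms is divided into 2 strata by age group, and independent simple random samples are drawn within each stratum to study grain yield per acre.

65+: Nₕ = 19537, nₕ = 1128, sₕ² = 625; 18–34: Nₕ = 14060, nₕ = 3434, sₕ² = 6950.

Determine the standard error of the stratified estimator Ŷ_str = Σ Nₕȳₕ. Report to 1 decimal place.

22397.5

Var(Ŷ_str) = Σₕ Nₕ²(1 − fₕ)sₕ²/nₕ.
65+: 19537²·(1 − 1128/19537)·625/1128 = 1.9927783 × 10^8.
18–34: 14060²·(1 − 3434/14060)·6950/3434 = 3.0237066 × 10^8.
Sum = 5.0164849 × 10^8.
SE = √(5.0164849 × 10^8) = 22397.5.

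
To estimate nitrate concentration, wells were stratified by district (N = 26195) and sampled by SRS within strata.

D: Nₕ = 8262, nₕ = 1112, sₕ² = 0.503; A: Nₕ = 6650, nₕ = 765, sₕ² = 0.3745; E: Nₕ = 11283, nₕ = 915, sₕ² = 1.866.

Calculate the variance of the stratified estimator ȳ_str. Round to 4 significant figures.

4.145 × 10^-4

Var(ȳ_str) = Σₕ Wₕ²(1 − fₕ)sₕ²/nₕ with Wₕ = Nₕ/N, N = 26195.
D: Wₕ = 0.31540370; term = 0.31540370²·(1 − 0.13459211)·0.503/1112 = 3.8941944 × 10^-5.
A: Wₕ = 0.25386524; term = 0.25386524²·(1 − 0.11503759)·0.3745/765 = 2.7920404 × 10^-5.
E: Wₕ = 0.43073106; term = 0.43073106²·(1 − 0.08109545)·1.866/915 = 3.4767488 × 10^-4.
Sum = 4.1453723 × 10^-4.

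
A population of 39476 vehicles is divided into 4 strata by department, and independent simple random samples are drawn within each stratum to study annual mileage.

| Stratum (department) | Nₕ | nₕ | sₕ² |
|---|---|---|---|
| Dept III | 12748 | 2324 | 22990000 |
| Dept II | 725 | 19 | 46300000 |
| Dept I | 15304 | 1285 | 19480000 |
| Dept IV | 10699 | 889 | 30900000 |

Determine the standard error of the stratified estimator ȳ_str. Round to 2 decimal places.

77.92

Var(ȳ_str) = Σₕ Wₕ²(1 − fₕ)sₕ²/nₕ with Wₕ = Nₕ/N, N = 39476.
Dept III: Wₕ = 0.32293039; term = 0.32293039²·(1 − 0.18230311)·22990000/2324 = 843.55426.
Dept II: Wₕ = 0.01836559; term = 0.01836559²·(1 − 0.02620690)·46300000/19 = 800.39399.
Dept I: Wₕ = 0.38767859; term = 0.38767859²·(1 − 0.08396498)·19480000/1285 = 2087.0917.
Dept IV: Wₕ = 0.27102543; term = 0.27102543²·(1 − 0.08309188)·30900000/889 = 2341.0066.
Sum = 6072.0466.
SE = √(6072.0466) = 77.92.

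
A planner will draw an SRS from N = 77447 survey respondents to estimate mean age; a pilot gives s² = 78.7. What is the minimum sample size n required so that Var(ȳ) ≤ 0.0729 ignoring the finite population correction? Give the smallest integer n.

Without fpc, n₀ = s²/D = 78.7/0.0729 = 1079.5610.
Rounding up, n = 1080.

1080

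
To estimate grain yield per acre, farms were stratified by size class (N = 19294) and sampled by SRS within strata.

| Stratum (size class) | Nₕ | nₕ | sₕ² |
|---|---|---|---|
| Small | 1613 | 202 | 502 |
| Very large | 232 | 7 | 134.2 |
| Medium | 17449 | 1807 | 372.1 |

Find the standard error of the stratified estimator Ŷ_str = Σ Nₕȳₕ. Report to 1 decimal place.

Var(Ŷ_str) = Σₕ Nₕ²(1 − fₕ)sₕ²/nₕ.
Small: 1613²·(1 − 202/1613)·502/202 = 5.6560564 × 10^6.
Very large: 232²·(1 − 7/232)·134.2/7 = 1.0007486 × 10^6.
Medium: 17449²·(1 − 1807/17449)·372.1/1807 = 5.6203627 × 10^7.
Sum = 6.2860432 × 10^7.
SE = √(6.2860432 × 10^7) = 7928.5.

7928.5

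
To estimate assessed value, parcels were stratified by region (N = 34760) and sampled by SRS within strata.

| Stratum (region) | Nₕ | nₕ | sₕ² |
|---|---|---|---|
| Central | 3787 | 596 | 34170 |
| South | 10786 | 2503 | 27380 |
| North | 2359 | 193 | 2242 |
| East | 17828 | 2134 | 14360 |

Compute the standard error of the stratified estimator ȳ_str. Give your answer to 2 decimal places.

1.73

Var(ȳ_str) = Σₕ Wₕ²(1 − fₕ)sₕ²/nₕ with Wₕ = Nₕ/N, N = 34760.
Central: Wₕ = 0.10894707; term = 0.10894707²·(1 − 0.15738051)·34170/596 = 0.57340476.
South: Wₕ = 0.31029919; term = 0.31029919²·(1 − 0.23206008)·27380/2503 = 0.80883724.
North: Wₕ = 0.06786536; term = 0.06786536²·(1 − 0.08181433)·2242/193 = 0.049125293.
East: Wₕ = 0.51288838; term = 0.51288838²·(1 − 0.11969935)·14360/2134 = 1.5582487.
Sum = 2.989616.
SE = √(2.989616) = 1.73.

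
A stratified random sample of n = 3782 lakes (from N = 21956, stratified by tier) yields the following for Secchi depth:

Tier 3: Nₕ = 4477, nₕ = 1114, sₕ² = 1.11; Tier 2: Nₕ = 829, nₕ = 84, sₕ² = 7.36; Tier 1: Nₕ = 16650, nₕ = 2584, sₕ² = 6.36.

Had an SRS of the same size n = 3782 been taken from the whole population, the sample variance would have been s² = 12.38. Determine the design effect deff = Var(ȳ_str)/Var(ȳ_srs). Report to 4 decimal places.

0.4942

Var(ȳ_str) = Σ Wₕ²(1−fₕ)sₕ²/nₕ with Wₕ = Nₕ/21956:
  Tier 3: (4477/21956)²·(1−1114/4477)·1.11/1114 = 3.112041 × 10^-5
  Tier 2: (829/21956)²·(1−84/829)·7.36/84 = 1.1225427 × 10^-4
  Tier 1: (16650/21956)²·(1−2584/16650)·6.36/2584 = 0.0011957572
  → Var(ȳ_str) = 0.0013391319.
Var(ȳ_srs) = (1 − 3782/21956)·12.38/3782 = 0.0027095453.
deff = 0.0013391319 / 0.0027095453 = 0.4942.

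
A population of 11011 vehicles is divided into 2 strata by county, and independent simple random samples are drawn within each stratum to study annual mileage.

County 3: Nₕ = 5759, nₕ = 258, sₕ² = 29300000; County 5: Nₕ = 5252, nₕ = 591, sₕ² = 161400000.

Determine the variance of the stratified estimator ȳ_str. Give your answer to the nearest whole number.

Var(ȳ_str) = Σₕ Wₕ²(1 − fₕ)sₕ²/nₕ with Wₕ = Nₕ/N, N = 11011.
County 3: Wₕ = 0.52302243; term = 0.52302243²·(1 − 0.04479944)·29300000/258 = 29674.48.
County 5: Wₕ = 0.47697757; term = 0.47697757²·(1 − 0.11252856)·161400000/591 = 55139.947.
Sum = 84814.427.

84814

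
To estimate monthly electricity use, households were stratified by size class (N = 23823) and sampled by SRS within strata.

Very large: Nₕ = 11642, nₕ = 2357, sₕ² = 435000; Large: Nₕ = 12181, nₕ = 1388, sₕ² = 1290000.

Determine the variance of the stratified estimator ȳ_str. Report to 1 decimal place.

Var(ȳ_str) = Σₕ Wₕ²(1 − fₕ)sₕ²/nₕ with Wₕ = Nₕ/N, N = 23823.
Very large: Wₕ = 0.48868740; term = 0.48868740²·(1 − 0.20245662)·435000/2357 = 35.151695.
Large: Wₕ = 0.51131260; term = 0.51131260²·(1 − 0.11394795)·1290000/1388 = 215.29427.
Sum = 250.44597.

250.4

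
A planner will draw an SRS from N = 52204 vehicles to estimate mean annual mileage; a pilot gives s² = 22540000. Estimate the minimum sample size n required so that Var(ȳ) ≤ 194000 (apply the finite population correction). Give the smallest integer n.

Without fpc, n₀ = s²/D = 22540000/194000 = 116.1856.
With fpc, (1 − n/N)·s²/n ≤ D requires n ≥ n₀/(1 + n₀/N) = 116.1856/(1 + 116.1856/52204) = 115.9276.
Rounding up, n = 116.

116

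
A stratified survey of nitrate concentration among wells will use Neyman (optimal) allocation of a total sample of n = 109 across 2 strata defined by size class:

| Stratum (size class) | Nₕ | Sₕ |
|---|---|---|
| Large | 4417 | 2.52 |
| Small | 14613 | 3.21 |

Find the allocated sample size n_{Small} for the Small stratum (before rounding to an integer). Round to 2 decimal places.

Neyman allocation: nₕ = n·NₕSₕ / Σⱼ NⱼSⱼ.
Σ NⱼSⱼ = 4417·2.52 + 14613·3.21 = 58038.57.
n_{Small} = 109·14613·3.21 / 58038.57 = 88.10.

88.10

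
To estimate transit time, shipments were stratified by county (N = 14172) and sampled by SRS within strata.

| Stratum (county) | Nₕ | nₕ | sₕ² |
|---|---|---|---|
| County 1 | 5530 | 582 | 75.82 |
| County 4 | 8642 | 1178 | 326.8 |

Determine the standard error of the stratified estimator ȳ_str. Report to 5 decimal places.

0.32687

Var(ȳ_str) = Σₕ Wₕ²(1 − fₕ)sₕ²/nₕ with Wₕ = Nₕ/N, N = 14172.
County 1: Wₕ = 0.39020604; term = 0.39020604²·(1 − 0.10524412)·75.82/582 = 0.01774816.
County 4: Wₕ = 0.60979396; term = 0.60979396²·(1 − 0.13631104)·326.8/1178 = 0.089096442.
Sum = 0.1068446.
SE = √(0.1068446) = 0.32687.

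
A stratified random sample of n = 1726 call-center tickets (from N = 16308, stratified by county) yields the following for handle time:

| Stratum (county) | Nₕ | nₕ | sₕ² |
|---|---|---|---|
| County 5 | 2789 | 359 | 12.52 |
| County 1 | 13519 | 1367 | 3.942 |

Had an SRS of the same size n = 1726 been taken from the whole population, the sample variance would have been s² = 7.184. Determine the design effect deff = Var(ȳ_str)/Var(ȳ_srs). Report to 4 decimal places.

0.7174

Var(ȳ_str) = Σ Wₕ²(1−fₕ)sₕ²/nₕ with Wₕ = Nₕ/16308:
  County 5: (2789/16308)²·(1−359/2789)·12.52/359 = 8.8871654 × 10^-4
  County 1: (13519/16308)²·(1−1367/13519)·3.942/1367 = 0.001781308
  → Var(ȳ_str) = 0.0026700245.
Var(ȳ_srs) = (1 − 1726/16308)·7.184/1726 = 0.0037217048.
deff = 0.0026700245 / 0.0037217048 = 0.7174.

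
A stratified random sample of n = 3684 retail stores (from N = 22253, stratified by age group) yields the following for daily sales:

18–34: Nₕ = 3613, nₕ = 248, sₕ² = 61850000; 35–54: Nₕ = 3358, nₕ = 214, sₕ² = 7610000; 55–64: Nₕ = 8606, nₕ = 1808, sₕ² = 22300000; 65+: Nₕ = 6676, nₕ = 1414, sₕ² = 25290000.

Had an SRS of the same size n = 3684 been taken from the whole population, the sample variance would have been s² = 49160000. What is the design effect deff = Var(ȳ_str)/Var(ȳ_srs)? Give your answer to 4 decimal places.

Var(ȳ_str) = Σ Wₕ²(1−fₕ)sₕ²/nₕ with Wₕ = Nₕ/22253:
  18–34: (3613/22253)²·(1−248/3613)·61850000/248 = 6122.9952
  35–54: (3358/22253)²·(1−214/3358)·7610000/214 = 758.15321
  55–64: (8606/22253)²·(1−1808/8606)·22300000/1808 = 1457.1753
  65+: (6676/22253)²·(1−1414/6676)·25290000/1414 = 1268.7891
  → Var(ȳ_str) = 9607.1128.
Var(ȳ_srs) = (1 − 3684/22253)·49160000/3684 = 11135.051.
deff = 9607.1128 / 11135.051 = 0.8628.

0.8628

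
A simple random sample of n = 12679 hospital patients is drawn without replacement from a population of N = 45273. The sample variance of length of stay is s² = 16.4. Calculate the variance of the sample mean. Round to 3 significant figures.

9.31 × 10^-4

Under SRS without replacement, Var(ȳ) = (1 − f)·s²/n with f = n/N = 12679/45273 = 0.28005655.
Var(ȳ) = (1 − 0.28005655)·16.4/12679 = 0.71994345·0.0012934774 = 9.3123059 × 10^-4.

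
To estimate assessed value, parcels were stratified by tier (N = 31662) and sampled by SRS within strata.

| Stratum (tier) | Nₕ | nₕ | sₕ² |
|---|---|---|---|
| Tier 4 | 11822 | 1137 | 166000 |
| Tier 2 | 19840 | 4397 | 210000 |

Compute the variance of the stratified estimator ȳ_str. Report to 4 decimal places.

Var(ȳ_str) = Σₕ Wₕ²(1 − fₕ)sₕ²/nₕ with Wₕ = Nₕ/N, N = 31662.
Tier 4: Wₕ = 0.37338134; term = 0.37338134²·(1 − 0.09617662)·166000/1137 = 18.396551.
Tier 2: Wₕ = 0.62661866; term = 0.62661866²·(1 − 0.22162298)·210000/4397 = 14.596861.
Sum = 32.993412.

32.9934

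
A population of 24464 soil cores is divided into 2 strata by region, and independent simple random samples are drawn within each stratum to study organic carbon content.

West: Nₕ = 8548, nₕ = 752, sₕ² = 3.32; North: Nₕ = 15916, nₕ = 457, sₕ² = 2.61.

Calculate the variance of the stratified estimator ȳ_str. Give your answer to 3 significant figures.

Var(ȳ_str) = Σₕ Wₕ²(1 − fₕ)sₕ²/nₕ with Wₕ = Nₕ/N, N = 24464.
West: Wₕ = 0.34941138; term = 0.34941138²·(1 − 0.08797380)·3.32/752 = 4.9158843 × 10^-4.
North: Wₕ = 0.65058862; term = 0.65058862²·(1 − 0.02871324)·2.61/457 = 0.0023479276.
Sum = 0.002839516.

0.00284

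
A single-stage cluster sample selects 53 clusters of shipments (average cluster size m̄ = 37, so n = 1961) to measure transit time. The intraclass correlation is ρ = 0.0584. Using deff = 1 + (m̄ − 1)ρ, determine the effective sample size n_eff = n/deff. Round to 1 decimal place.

deff = 1 + (37 − 1)·0.0584 = 1 + 2.1024 = 3.1024.
n_eff = 1961 / 3.1024 = 632.1.

632.1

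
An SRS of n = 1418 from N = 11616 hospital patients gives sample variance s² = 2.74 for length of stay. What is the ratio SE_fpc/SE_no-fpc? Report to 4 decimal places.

f = n/N = 1418/11616 = 0.12207300.
SE_no-fpc = √(s²/n) = 0.043957923; SE_fpc = √((1−f)s²/n) = 0.041187589.
Ratio = √(1−f) = 0.93697759.

0.9370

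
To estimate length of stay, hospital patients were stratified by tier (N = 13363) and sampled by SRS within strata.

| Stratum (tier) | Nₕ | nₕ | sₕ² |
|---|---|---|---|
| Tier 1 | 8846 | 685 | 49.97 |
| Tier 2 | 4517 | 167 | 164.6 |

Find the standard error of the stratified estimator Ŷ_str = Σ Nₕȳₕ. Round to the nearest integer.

4963

Var(Ŷ_str) = Σₕ Nₕ²(1 − fₕ)sₕ²/nₕ.
Tier 1: 8846²·(1 − 685/8846)·49.97/685 = 5.2663424 × 10^6.
Tier 2: 4517²·(1 − 167/4517)·164.6/167 = 1.936657 × 10^7.
Sum = 2.4632912 × 10^7.
SE = √(2.4632912 × 10^7) = 4963.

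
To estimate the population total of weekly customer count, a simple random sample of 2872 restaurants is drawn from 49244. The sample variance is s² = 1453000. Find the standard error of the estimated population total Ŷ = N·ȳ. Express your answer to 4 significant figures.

1.075 × 10^6

Var(Ŷ) = N²·Var(ȳ) = N²·(1 − n/N)·s²/n.
f = 2872/49244 = 0.05832183; Var(ȳ) = 0.94167817·1453000/2872 = 476.41309.
Var(Ŷ) = 49244² · 476.41309 = 1.1552882 × 10^12.
SE(Ŷ) = √(1.1552882 × 10^12) = 1.075 × 10^6.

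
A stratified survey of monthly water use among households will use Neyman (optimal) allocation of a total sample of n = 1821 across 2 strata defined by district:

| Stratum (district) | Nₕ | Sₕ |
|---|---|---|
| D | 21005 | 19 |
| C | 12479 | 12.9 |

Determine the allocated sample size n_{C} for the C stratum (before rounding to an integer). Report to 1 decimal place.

Neyman allocation: nₕ = n·NₕSₕ / Σⱼ NⱼSⱼ.
Σ NⱼSⱼ = 21005·19 + 12479·12.9 = 560074.1.
n_{C} = 1821·12479·12.9 / 560074.1 = 523.4.

523.4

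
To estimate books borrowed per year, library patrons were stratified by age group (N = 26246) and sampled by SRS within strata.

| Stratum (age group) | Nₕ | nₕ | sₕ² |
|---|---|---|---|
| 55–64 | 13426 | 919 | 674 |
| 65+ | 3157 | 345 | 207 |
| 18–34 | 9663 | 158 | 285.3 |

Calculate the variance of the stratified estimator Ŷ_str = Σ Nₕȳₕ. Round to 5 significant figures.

2.9433 × 10^8

Var(Ŷ_str) = Σₕ Nₕ²(1 − fₕ)sₕ²/nₕ.
55–64: 13426²·(1 − 919/13426)·674/919 = 1.2315277 × 10^8.
65+: 3157²·(1 − 345/3157)·207/345 = 5.3264904 × 10^6.
18–34: 9663²·(1 − 158/9663)·285.3/158 = 1.6584745 × 10^8.
Sum = 2.9432671 × 10^8.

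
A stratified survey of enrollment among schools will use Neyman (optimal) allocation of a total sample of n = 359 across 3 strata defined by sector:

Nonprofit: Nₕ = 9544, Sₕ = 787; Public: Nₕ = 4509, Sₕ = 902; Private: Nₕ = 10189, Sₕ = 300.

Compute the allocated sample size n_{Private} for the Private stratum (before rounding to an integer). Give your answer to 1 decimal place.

Neyman allocation: nₕ = n·NₕSₕ / Σⱼ NⱼSⱼ.
Σ NⱼSⱼ = 9544·787 + 4509·902 + 10189·300 = 1.4634946 × 10^7.
n_{Private} = 359·10189·300 / (1.4634946 × 10^7) = 75.0.

75.0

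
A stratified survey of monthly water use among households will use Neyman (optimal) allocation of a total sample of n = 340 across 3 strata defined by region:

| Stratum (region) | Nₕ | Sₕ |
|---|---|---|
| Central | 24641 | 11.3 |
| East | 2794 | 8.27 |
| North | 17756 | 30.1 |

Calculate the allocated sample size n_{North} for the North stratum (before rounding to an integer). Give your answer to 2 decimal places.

217.36

Neyman allocation: nₕ = n·NₕSₕ / Σⱼ NⱼSⱼ.
Σ NⱼSⱼ = 24641·11.3 + 2794·8.27 + 17756·30.1 = 836005.28.
n_{North} = 340·17756·30.1 / 836005.28 = 217.36.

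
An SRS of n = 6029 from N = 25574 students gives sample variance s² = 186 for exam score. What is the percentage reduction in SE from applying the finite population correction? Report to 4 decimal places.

12.5784

f = n/N = 6029/25574 = 0.23574724.
SE_no-fpc = √(s²/n) = 0.17564421; SE_fpc = √((1−f)s²/n) = 0.15355089.
Ratio = √(1−f) = 0.87421551. Reduction = 100·(1 − 0.87421551) = 12.5784%.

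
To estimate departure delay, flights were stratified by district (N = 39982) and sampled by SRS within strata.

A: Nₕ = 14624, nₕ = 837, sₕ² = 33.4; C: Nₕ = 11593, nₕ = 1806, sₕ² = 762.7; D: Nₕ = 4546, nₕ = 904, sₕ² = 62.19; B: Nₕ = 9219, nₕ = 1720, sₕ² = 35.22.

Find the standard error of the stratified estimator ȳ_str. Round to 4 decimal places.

Var(ȳ_str) = Σₕ Wₕ²(1 − fₕ)sₕ²/nₕ with Wₕ = Nₕ/N, N = 39982.
A: Wₕ = 0.36576459; term = 0.36576459²·(1 − 0.05723468)·33.4/837 = 0.0050330116.
C: Wₕ = 0.28995548; term = 0.28995548²·(1 − 0.15578366)·762.7/1806 = 0.029974531.
D: Wₕ = 0.11370117; term = 0.11370117²·(1 − 0.19885614)·62.19/904 = 7.1251247 × 10^-4.
B: Wₕ = 0.23057876; term = 0.23057876²·(1 − 0.18657121)·35.22/1720 = 8.8556215 × 10^-4.
Sum = 0.036605617.
SE = √(0.036605617) = 0.1913.

0.1913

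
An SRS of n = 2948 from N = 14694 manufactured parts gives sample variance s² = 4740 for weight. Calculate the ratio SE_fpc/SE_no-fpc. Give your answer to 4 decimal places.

0.8941

f = n/N = 2948/14694 = 0.20062611.
SE_no-fpc = √(s²/n) = 1.268018; SE_fpc = √((1−f)s²/n) = 1.1337059.
Ratio = √(1−f) = 0.89407712.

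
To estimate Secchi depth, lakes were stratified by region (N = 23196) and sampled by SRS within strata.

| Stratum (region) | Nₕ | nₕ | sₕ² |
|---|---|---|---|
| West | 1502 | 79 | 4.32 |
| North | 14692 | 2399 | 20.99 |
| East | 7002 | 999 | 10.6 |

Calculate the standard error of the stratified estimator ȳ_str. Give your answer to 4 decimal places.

0.0631

Var(ȳ_str) = Σₕ Wₕ²(1 − fₕ)sₕ²/nₕ with Wₕ = Nₕ/N, N = 23196.
West: Wₕ = 0.06475254; term = 0.06475254²·(1 − 0.05259654)·4.32/79 = 2.1722274 × 10^-4.
North: Wₕ = 0.63338507; term = 0.63338507²·(1 − 0.16328614)·20.99/2399 = 0.0029369381.
East: Wₕ = 0.30186239; term = 0.30186239²·(1 − 0.14267352)·10.6/999 = 8.2890475 × 10^-4.
Sum = 0.0039830656.
SE = √(0.0039830656) = 0.0631.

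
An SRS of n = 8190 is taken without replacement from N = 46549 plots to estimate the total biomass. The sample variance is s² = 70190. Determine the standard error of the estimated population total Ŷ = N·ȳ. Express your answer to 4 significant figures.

123700

Var(Ŷ) = N²·Var(ȳ) = N²·(1 − n/N)·s²/n.
f = 8190/46549 = 0.17594363; Var(ȳ) = 0.82405637·70190/8190 = 7.0623341.
Var(Ŷ) = 46549² · 7.0623341 = 1.5302732 × 10^10.
SE(Ŷ) = √(1.5302732 × 10^10) = 123700.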